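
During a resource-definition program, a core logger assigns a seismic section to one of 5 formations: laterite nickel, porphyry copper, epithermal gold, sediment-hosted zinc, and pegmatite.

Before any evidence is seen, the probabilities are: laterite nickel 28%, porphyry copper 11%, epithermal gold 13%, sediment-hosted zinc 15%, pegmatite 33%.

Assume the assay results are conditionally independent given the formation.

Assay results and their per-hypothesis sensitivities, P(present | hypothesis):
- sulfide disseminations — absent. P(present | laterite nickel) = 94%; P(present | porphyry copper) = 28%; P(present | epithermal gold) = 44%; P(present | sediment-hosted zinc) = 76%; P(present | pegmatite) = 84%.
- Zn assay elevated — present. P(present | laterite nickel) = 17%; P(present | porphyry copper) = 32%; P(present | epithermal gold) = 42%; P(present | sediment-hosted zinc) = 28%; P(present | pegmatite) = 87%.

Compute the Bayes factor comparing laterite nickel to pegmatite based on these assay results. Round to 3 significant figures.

0.0733

Take the product of per-assay result likelihoods under each hypothesis (using 1 − P(present | H) for each absent assay result), then divide.
  laterite nickel: (1 − 0.94) × 0.17 = 0.0102
  pegmatite: (1 − 0.84) × 0.87 = 0.1392
Bayes factor = 0.0102 / 0.1392 ≈ 0.0733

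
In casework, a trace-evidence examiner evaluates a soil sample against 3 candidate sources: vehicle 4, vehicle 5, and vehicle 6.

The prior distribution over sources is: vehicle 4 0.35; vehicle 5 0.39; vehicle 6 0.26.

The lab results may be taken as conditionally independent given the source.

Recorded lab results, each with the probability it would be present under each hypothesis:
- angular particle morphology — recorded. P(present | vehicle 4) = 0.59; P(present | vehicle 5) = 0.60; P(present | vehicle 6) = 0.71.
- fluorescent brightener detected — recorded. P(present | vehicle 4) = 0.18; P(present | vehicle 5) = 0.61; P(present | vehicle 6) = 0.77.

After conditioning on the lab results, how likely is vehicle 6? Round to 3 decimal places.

0.441

Multiply each prior by the joint likelihood of the lab result pattern:
  vehicle 4: 0.35 × 0.59 × 0.18 = 0.03717
  vehicle 5: 0.39 × 0.60 × 0.61 = 0.14274
  vehicle 6: 0.26 × 0.71 × 0.77 = 0.14214
Marginal likelihood of the evidence = 0.32205.
P(vehicle 6 | evidence) = 0.14214 / 0.32205 ≈ 0.441.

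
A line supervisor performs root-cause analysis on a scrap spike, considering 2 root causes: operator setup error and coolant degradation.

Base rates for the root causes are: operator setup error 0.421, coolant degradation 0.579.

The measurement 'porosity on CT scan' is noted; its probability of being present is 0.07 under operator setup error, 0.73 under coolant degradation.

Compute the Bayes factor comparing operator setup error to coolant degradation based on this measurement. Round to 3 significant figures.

0.0959

Likelihood of this measurement under each hypothesis:
  operator setup error: 0.07
  coolant degradation: 0.73
Bayes factor = 0.07 / 0.73 ≈ 0.0959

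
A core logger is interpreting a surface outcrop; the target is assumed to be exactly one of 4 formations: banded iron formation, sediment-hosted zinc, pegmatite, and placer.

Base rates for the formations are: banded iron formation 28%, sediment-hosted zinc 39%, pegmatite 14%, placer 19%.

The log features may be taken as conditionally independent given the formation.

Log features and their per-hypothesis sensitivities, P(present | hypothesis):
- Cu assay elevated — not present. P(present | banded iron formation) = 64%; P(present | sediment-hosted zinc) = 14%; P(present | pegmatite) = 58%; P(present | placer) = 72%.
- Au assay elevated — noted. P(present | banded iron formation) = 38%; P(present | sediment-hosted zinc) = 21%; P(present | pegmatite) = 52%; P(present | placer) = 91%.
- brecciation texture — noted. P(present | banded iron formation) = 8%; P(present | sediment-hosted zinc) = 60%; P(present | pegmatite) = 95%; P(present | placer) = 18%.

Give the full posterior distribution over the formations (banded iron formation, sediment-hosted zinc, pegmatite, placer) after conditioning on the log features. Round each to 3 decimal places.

By Bayes' rule with conditional independence, the unnormalized weight for each hypothesis is prior × ∏ likelihoods (using 1 − P(present | H) for each absent log feature):
  banded iron formation: 0.28 × (1 − 0.64) × 0.38 × 0.08 = 0.0030643
  sediment-hosted zinc: 0.39 × (1 − 0.14) × 0.21 × 0.60 = 0.04226
  pegmatite: 0.14 × (1 − 0.58) × 0.52 × 0.95 = 0.029047
  placer: 0.19 × (1 − 0.72) × 0.91 × 0.18 = 0.0087142
Marginal likelihood of the evidence = 0.083086.
P(banded iron formation | evidence) = 0.0030643 / 0.083086 ≈ 0.037
P(sediment-hosted zinc | evidence) = 0.04226 / 0.083086 ≈ 0.509
P(pegmatite | evidence) = 0.029047 / 0.083086 ≈ 0.350
P(placer | evidence) = 0.0087142 / 0.083086 ≈ 0.105

0.037, 0.509, 0.350, 0.105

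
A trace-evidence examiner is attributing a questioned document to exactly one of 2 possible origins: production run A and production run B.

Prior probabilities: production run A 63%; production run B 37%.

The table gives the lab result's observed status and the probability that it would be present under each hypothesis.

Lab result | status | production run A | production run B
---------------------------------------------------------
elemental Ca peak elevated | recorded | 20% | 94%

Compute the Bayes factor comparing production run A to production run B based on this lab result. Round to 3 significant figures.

The Bayes factor is the ratio of the two likelihoods.
  production run A: 0.2
  production run B: 0.94
Bayes factor = 0.2 / 0.94 ≈ 0.213

0.213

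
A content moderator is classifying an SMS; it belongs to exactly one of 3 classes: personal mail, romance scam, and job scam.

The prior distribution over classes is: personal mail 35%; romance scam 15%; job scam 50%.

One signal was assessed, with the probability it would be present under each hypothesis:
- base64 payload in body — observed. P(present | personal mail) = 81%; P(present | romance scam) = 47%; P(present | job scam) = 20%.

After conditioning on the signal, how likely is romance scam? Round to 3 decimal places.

For each hypothesis, the unnormalized posterior weight is prior × likelihood:
  personal mail: 0.35 × 0.81 = 0.2835
  romance scam: 0.15 × 0.47 = 0.0705
  job scam: 0.50 × 0.20 = 0.1
Marginal likelihood of the evidence = 0.454.
P(romance scam | evidence) = 0.0705 / 0.454 ≈ 0.155.

0.155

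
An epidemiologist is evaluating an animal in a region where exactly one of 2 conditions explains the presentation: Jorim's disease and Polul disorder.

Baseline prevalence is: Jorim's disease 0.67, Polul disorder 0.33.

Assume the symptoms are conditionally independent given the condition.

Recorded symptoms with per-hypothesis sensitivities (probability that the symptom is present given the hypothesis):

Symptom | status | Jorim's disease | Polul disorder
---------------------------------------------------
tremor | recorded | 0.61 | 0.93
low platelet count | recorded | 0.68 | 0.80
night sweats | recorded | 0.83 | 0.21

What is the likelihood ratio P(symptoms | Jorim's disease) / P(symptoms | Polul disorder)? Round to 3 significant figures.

Joint likelihood of the symptom pattern under each hypothesis:
  Jorim's disease: 0.61 × 0.68 × 0.83 = 0.34428
  Polul disorder: 0.93 × 0.80 × 0.21 = 0.15624
Bayes factor = 0.34428 / 0.15624 ≈ 2.20

2.20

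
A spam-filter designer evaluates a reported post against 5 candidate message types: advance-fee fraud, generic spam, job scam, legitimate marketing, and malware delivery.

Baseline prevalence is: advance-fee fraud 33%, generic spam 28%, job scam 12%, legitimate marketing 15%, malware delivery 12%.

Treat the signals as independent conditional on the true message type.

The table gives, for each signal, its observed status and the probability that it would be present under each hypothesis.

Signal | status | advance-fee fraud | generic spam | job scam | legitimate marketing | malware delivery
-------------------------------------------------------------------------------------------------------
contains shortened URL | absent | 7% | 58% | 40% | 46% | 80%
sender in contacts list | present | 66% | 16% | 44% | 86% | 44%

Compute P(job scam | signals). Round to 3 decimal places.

Multiply each prior by the joint likelihood of the signal pattern (using 1 − P(present | H) for each absent signal):
  advance-fee fraud: 0.33 × (1 − 0.07) × 0.66 = 0.20255
  generic spam: 0.28 × (1 − 0.58) × 0.16 = 0.018816
  job scam: 0.12 × (1 − 0.40) × 0.44 = 0.03168
  legitimate marketing: 0.15 × (1 − 0.46) × 0.86 = 0.06966
  malware delivery: 0.12 × (1 − 0.80) × 0.44 = 0.01056
Marginal likelihood of the evidence = 0.33327.
P(job scam | evidence) = 0.03168 / 0.33327 ≈ 0.095.

0.095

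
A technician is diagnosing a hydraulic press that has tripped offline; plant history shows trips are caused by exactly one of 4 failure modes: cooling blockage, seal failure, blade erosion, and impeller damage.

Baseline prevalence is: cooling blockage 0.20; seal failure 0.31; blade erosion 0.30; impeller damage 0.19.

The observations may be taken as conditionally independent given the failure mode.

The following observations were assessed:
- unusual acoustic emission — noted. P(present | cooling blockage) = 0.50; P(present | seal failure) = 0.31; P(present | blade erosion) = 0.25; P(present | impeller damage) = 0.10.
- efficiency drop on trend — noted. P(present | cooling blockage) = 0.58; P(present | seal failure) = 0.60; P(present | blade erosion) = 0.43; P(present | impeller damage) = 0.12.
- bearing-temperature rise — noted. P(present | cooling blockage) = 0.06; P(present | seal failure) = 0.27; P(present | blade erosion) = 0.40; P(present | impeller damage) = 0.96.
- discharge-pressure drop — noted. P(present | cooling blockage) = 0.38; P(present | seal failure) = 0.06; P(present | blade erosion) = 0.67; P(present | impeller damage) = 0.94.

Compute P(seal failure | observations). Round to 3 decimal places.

0.072

By Bayes' rule with conditional independence, the unnormalized weight for each hypothesis is prior × ∏ likelihoods:
  cooling blockage: 0.20 × 0.50 × 0.58 × 0.06 × 0.38 = 0.0013224
  seal failure: 0.31 × 0.31 × 0.60 × 0.27 × 0.06 = 0.00093409
  blade erosion: 0.30 × 0.25 × 0.43 × 0.40 × 0.67 = 0.008643
  impeller damage: 0.19 × 0.10 × 0.12 × 0.96 × 0.94 = 0.0020575
Marginal likelihood of the evidence = 0.012957.
P(seal failure | evidence) = 0.00093409 / 0.012957 ≈ 0.072.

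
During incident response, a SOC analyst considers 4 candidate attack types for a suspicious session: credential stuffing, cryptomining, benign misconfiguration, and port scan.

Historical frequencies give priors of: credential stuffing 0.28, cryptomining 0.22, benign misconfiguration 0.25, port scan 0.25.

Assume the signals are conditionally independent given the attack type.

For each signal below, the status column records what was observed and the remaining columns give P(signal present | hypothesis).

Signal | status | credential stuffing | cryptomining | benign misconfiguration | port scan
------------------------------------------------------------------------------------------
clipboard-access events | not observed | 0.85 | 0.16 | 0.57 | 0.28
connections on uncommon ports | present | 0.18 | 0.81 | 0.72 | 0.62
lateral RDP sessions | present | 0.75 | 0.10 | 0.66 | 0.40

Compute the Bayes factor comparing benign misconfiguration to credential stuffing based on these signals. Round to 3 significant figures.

Joint likelihood of the signal pattern under each hypothesis (using 1 − P(present | H) for each absent signal):
  benign misconfiguration: (1 − 0.57) × 0.72 × 0.66 = 0.20434
  credential stuffing: (1 − 0.85) × 0.18 × 0.75 = 0.02025
Bayes factor = 0.20434 / 0.02025 ≈ 10.1

10.1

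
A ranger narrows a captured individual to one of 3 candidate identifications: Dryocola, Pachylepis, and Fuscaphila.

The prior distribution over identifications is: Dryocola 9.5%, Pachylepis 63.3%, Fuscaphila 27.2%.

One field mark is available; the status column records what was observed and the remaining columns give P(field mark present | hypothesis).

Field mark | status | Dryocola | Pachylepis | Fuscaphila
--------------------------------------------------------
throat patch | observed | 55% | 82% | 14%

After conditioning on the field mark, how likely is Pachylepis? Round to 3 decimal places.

0.852

Multiply each prior by the likelihood of the field mark:
  Dryocola: 0.095 × 0.55 = 0.05225
  Pachylepis: 0.633 × 0.82 = 0.51906
  Fuscaphila: 0.272 × 0.14 = 0.03808
The unnormalized weights sum to 0.60939.
P(Pachylepis | evidence) = 0.51906 / 0.60939 ≈ 0.852.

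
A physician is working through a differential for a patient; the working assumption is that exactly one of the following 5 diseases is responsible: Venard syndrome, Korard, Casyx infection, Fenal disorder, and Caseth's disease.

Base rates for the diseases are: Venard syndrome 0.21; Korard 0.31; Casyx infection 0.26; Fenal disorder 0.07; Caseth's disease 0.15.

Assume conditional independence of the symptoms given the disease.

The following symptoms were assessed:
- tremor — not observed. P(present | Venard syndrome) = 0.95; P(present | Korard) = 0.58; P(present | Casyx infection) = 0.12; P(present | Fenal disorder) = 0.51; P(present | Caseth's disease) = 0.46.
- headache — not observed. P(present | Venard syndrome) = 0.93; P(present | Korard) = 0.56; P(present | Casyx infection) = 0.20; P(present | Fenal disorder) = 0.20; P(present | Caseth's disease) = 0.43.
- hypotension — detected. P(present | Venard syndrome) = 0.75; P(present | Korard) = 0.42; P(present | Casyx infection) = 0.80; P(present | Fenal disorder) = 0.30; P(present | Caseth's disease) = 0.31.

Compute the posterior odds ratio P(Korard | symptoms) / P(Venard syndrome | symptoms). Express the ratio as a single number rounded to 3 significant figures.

Posterior odds equal prior odds times the likelihood ratio; only the two competing hypotheses matter (using 1 − P(present | H) for each absent symptom).
  Korard: 0.31 × (1 − 0.58) × (1 − 0.56) × 0.42 = 0.024061
  Venard syndrome: 0.21 × (1 − 0.95) × (1 − 0.93) × 0.75 = 0.00055125
Posterior odds = 0.024061 / 0.00055125 ≈ 43.6.

43.6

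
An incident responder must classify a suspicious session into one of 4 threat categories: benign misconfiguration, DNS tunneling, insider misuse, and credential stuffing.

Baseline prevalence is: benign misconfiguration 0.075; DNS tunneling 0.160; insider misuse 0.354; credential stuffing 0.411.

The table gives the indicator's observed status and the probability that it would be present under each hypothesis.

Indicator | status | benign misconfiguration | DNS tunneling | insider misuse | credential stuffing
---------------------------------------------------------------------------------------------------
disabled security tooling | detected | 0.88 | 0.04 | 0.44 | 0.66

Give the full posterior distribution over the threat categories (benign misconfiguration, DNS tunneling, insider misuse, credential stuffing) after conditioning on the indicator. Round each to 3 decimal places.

For each hypothesis, the unnormalized posterior weight is prior × likelihood:
  benign misconfiguration: 0.075 × 0.88 = 0.066
  DNS tunneling: 0.160 × 0.04 = 0.0064
  insider misuse: 0.354 × 0.44 = 0.15576
  credential stuffing: 0.411 × 0.66 = 0.27126
The unnormalized weights sum to 0.49942.
P(benign misconfiguration | evidence) = 0.066 / 0.49942 ≈ 0.132
P(DNS tunneling | evidence) = 0.0064 / 0.49942 ≈ 0.013
P(insider misuse | evidence) = 0.15576 / 0.49942 ≈ 0.312
P(credential stuffing | evidence) = 0.27126 / 0.49942 ≈ 0.543

0.132, 0.013, 0.312, 0.543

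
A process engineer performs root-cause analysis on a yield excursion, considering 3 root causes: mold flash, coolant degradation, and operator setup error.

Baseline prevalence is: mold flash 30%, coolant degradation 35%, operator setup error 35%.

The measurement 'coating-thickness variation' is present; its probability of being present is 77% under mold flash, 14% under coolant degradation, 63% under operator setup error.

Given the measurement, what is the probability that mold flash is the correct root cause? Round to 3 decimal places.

Multiply each prior by the likelihood of the measurement:
  mold flash: 0.30 × 0.77 = 0.231
  coolant degradation: 0.35 × 0.14 = 0.049
  operator setup error: 0.35 × 0.63 = 0.2205
The unnormalized weights sum to 0.5005.
P(mold flash | evidence) = 0.231 / 0.5005 ≈ 0.462.

0.462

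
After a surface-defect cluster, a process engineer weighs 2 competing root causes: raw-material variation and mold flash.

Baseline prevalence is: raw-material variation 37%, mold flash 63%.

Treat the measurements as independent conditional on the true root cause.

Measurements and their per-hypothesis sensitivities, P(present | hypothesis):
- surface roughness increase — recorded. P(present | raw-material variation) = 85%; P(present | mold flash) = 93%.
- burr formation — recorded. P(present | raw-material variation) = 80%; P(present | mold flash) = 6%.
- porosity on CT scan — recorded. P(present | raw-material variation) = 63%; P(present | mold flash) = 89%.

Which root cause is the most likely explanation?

raw-material variation

By Bayes' rule with conditional independence, the unnormalized weight for each hypothesis is prior × ∏ likelihoods:
  raw-material variation: 0.37 × 0.85 × 0.80 × 0.63 = 0.15851
  mold flash: 0.63 × 0.93 × 0.06 × 0.89 = 0.031287
Normalizing constant Z = 0.15851 + 0.031287 = 0.1898.
P(raw-material variation | evidence) ≈ 0.15851 / 0.1898 ≈ 0.835
P(mold flash | evidence) ≈ 0.031287 / 0.1898 ≈ 0.165
The largest is 0.835, so raw-material variation is most probable.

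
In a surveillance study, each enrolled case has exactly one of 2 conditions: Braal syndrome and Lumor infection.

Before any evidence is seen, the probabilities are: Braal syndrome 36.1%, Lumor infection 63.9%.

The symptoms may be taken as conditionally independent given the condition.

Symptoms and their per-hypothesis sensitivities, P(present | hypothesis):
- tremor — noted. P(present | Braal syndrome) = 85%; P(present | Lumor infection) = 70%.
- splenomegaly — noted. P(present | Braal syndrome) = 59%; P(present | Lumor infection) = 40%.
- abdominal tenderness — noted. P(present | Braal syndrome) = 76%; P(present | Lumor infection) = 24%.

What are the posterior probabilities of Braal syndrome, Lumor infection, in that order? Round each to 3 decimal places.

For each hypothesis, the unnormalized posterior weight is prior × product of the symptom likelihoods:
  Braal syndrome: 0.361 × 0.85 × 0.59 × 0.76 = 0.13759
  Lumor infection: 0.639 × 0.70 × 0.40 × 0.24 = 0.042941
The unnormalized weights sum to 0.18053.
P(Braal syndrome | evidence) = 0.13759 / 0.18053 ≈ 0.762
P(Lumor infection | evidence) = 0.042941 / 0.18053 ≈ 0.238

0.762, 0.238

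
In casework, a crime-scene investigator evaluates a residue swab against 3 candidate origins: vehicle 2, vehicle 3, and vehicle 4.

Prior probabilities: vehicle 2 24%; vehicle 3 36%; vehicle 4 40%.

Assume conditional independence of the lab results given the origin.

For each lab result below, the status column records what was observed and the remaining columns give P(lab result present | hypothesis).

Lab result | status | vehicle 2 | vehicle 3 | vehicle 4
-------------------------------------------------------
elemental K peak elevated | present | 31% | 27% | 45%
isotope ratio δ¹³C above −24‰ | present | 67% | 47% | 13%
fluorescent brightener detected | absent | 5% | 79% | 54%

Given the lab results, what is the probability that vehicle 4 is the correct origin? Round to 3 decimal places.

0.159

By Bayes' rule with conditional independence, the unnormalized weight for each hypothesis is prior × ∏ likelihoods (using 1 − P(present | H) for each absent lab result):
  vehicle 2: 0.24 × 0.31 × 0.67 × (1 − 0.05) = 0.047356
  vehicle 3: 0.36 × 0.27 × 0.47 × (1 − 0.79) = 0.0095936
  vehicle 4: 0.40 × 0.45 × 0.13 × (1 − 0.54) = 0.010764
Normalizing constant Z = 0.047356 + 0.0095936 + 0.010764 = 0.067713.
P(vehicle 4 | evidence) = 0.010764 / 0.067713 ≈ 0.159.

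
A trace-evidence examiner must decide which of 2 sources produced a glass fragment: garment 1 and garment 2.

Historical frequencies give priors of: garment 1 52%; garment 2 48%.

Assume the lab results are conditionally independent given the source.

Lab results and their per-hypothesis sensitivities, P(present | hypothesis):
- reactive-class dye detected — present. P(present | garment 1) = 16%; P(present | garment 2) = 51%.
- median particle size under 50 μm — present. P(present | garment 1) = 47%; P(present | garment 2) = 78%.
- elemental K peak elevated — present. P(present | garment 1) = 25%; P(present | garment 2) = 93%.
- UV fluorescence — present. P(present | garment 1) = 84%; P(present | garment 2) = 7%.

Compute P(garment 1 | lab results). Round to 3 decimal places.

0.398

By Bayes' rule with conditional independence, the unnormalized weight for each hypothesis is prior × ∏ likelihoods:
  garment 1: 0.52 × 0.16 × 0.47 × 0.25 × 0.84 = 0.0082118
  garment 2: 0.48 × 0.51 × 0.78 × 0.93 × 0.07 = 0.01243
Normalizing constant Z = 0.0082118 + 0.01243 = 0.020642.
P(garment 1 | evidence) = 0.0082118 / 0.020642 ≈ 0.398.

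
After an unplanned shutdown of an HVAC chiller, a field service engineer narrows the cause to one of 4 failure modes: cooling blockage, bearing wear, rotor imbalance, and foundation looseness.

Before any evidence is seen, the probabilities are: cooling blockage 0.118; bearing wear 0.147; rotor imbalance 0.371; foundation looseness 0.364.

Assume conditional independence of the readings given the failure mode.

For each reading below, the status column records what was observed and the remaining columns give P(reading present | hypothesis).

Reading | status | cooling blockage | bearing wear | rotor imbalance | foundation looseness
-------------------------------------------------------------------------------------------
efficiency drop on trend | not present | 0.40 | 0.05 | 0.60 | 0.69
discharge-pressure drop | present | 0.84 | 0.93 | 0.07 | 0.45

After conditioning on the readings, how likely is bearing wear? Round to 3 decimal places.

For each hypothesis, the unnormalized posterior weight is prior × product of the reading likelihoods (using 1 − P(present | H) for each absent reading):
  cooling blockage: 0.118 × (1 − 0.40) × 0.84 = 0.059472
  bearing wear: 0.147 × (1 − 0.05) × 0.93 = 0.12987
  rotor imbalance: 0.371 × (1 − 0.60) × 0.07 = 0.010388
  foundation looseness: 0.364 × (1 − 0.69) × 0.45 = 0.050778
The unnormalized weights sum to 0.25051.
P(bearing wear | evidence) = 0.12987 / 0.25051 ≈ 0.518.

0.518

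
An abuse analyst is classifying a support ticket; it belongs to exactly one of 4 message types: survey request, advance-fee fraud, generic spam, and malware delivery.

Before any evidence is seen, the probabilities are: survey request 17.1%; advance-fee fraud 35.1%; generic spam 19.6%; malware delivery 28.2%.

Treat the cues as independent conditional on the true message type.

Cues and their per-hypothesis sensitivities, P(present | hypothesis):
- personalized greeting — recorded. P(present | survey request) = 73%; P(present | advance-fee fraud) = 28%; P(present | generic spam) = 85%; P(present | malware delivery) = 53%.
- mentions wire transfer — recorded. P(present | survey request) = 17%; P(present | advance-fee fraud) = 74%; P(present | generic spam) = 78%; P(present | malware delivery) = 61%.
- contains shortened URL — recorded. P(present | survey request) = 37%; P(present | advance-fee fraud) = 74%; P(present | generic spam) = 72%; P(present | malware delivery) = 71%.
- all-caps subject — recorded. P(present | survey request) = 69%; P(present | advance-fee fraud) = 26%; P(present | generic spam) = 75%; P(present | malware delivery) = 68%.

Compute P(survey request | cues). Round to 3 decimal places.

Multiply each prior by the joint likelihood of the cue pattern:
  survey request: 0.171 × 0.73 × 0.17 × 0.37 × 0.69 = 0.0054177
  advance-fee fraud: 0.351 × 0.28 × 0.74 × 0.74 × 0.26 = 0.013993
  generic spam: 0.196 × 0.85 × 0.78 × 0.72 × 0.75 = 0.070172
  malware delivery: 0.282 × 0.53 × 0.61 × 0.71 × 0.68 = 0.044017
Marginal likelihood of the evidence = 0.1336.
P(survey request | evidence) = 0.0054177 / 0.1336 ≈ 0.041.

0.041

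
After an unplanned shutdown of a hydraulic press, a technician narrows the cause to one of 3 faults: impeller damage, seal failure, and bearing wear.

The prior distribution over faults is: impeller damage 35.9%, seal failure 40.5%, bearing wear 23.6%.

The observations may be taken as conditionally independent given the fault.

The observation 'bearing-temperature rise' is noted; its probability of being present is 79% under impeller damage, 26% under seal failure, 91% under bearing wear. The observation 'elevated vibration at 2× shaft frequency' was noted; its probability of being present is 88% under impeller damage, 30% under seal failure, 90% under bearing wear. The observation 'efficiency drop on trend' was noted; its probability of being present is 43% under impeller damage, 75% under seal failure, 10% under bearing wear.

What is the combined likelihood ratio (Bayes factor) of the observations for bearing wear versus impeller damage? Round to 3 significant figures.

Joint likelihood of the evidence pattern under each hypothesis:
  bearing wear: 0.91 × 0.90 × 0.10 = 0.0819
  impeller damage: 0.79 × 0.88 × 0.43 = 0.29894
Bayes factor = 0.0819 / 0.29894 ≈ 0.274

0.274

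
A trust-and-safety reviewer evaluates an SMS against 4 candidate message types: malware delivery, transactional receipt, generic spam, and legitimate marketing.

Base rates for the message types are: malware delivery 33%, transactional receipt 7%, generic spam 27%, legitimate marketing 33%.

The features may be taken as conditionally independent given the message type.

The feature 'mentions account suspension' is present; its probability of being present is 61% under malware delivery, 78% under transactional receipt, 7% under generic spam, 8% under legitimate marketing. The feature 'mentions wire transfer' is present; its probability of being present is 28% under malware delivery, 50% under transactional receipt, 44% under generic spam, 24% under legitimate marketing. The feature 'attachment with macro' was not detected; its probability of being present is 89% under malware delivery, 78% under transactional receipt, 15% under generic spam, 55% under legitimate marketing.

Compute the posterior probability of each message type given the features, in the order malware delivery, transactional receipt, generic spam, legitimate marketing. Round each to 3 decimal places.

By Bayes' rule with conditional independence, the unnormalized weight for each hypothesis is prior × ∏ likelihoods (using 1 − P(present | H) for each absent feature):
  malware delivery: 0.33 × 0.61 × 0.28 × (1 − 0.89) = 0.0062
  transactional receipt: 0.07 × 0.78 × 0.50 × (1 − 0.78) = 0.006006
  generic spam: 0.27 × 0.07 × 0.44 × (1 − 0.15) = 0.0070686
  legitimate marketing: 0.33 × 0.08 × 0.24 × (1 − 0.55) = 0.0028512
Marginal likelihood of the evidence = 0.022126.
P(malware delivery | evidence) = 0.0062 / 0.022126 ≈ 0.280
P(transactional receipt | evidence) = 0.006006 / 0.022126 ≈ 0.271
P(generic spam | evidence) = 0.0070686 / 0.022126 ≈ 0.319
P(legitimate marketing | evidence) = 0.0028512 / 0.022126 ≈ 0.129

0.280, 0.271, 0.319, 0.129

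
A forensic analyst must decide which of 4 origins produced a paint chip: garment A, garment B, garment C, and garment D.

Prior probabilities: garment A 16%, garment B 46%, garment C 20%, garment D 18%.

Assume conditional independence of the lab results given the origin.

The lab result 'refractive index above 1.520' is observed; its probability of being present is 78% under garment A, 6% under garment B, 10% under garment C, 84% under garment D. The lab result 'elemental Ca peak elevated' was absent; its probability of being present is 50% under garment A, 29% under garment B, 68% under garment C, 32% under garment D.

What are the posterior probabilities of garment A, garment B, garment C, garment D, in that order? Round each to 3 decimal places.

0.326, 0.102, 0.033, 0.538

By Bayes' rule with conditional independence, the unnormalized weight for each hypothesis is prior × ∏ likelihoods (using 1 − P(present | H) for each absent lab result):
  garment A: 0.16 × 0.78 × (1 − 0.50) = 0.0624
  garment B: 0.46 × 0.06 × (1 − 0.29) = 0.019596
  garment C: 0.20 × 0.10 × (1 − 0.68) = 0.0064
  garment D: 0.18 × 0.84 × (1 − 0.32) = 0.10282
Marginal likelihood of the evidence = 0.19121.
P(garment A | evidence) = 0.0624 / 0.19121 ≈ 0.326
P(garment B | evidence) = 0.019596 / 0.19121 ≈ 0.102
P(garment C | evidence) = 0.0064 / 0.19121 ≈ 0.033
P(garment D | evidence) = 0.10282 / 0.19121 ≈ 0.538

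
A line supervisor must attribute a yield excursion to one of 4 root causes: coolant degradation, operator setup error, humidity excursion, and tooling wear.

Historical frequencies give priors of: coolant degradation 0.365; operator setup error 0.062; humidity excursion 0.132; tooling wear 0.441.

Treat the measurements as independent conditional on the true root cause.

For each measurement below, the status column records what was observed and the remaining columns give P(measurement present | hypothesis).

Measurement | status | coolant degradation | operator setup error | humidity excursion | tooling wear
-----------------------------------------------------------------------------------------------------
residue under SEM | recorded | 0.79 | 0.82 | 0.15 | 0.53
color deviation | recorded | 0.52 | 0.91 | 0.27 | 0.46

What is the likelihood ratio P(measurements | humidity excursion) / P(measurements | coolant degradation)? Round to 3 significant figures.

0.0986

Joint likelihood of the measurement pattern under each hypothesis:
  humidity excursion: 0.15 × 0.27 = 0.0405
  coolant degradation: 0.79 × 0.52 = 0.4108
Bayes factor = 0.0405 / 0.4108 ≈ 0.0986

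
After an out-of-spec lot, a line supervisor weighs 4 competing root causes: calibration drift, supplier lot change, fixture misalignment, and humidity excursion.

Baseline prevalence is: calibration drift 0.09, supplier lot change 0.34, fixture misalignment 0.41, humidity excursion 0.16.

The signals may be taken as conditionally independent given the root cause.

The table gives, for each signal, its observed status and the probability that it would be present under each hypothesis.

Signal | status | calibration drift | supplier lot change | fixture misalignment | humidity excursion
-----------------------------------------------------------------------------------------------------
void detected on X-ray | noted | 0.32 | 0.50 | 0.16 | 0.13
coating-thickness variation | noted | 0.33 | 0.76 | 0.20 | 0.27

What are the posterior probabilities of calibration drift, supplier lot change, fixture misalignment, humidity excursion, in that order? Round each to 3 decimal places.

For each hypothesis, the unnormalized posterior weight is prior × product of the signal likelihoods:
  calibration drift: 0.09 × 0.32 × 0.33 = 0.009504
  supplier lot change: 0.34 × 0.50 × 0.76 = 0.1292
  fixture misalignment: 0.41 × 0.16 × 0.20 = 0.01312
  humidity excursion: 0.16 × 0.13 × 0.27 = 0.005616
The unnormalized weights sum to 0.15744.
P(calibration drift | evidence) = 0.009504 / 0.15744 ≈ 0.060
P(supplier lot change | evidence) = 0.1292 / 0.15744 ≈ 0.821
P(fixture misalignment | evidence) = 0.01312 / 0.15744 ≈ 0.083
P(humidity excursion | evidence) = 0.005616 / 0.15744 ≈ 0.036

0.060, 0.821, 0.083, 0.036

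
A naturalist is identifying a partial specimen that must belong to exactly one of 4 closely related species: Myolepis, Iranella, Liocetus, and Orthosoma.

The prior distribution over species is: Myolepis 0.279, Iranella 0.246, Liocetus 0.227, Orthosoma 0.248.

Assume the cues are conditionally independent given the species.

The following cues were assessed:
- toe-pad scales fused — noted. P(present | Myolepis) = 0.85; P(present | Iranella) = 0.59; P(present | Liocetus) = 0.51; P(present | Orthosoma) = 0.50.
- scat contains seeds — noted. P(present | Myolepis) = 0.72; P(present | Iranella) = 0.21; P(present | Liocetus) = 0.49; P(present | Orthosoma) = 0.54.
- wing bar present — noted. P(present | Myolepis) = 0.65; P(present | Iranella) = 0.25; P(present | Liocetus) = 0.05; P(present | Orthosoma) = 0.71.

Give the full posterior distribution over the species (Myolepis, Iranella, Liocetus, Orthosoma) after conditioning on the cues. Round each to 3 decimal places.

By Bayes' rule with conditional independence, the unnormalized weight for each hypothesis is prior × ∏ likelihoods:
  Myolepis: 0.279 × 0.85 × 0.72 × 0.65 = 0.11099
  Iranella: 0.246 × 0.59 × 0.21 × 0.25 = 0.0076198
  Liocetus: 0.227 × 0.51 × 0.49 × 0.05 = 0.0028364
  Orthosoma: 0.248 × 0.50 × 0.54 × 0.71 = 0.047542
The unnormalized weights sum to 0.16898.
P(Myolepis | evidence) = 0.11099 / 0.16898 ≈ 0.657
P(Iranella | evidence) = 0.0076198 / 0.16898 ≈ 0.045
P(Liocetus | evidence) = 0.0028364 / 0.16898 ≈ 0.017
P(Orthosoma | evidence) = 0.047542 / 0.16898 ≈ 0.281

0.657, 0.045, 0.017, 0.281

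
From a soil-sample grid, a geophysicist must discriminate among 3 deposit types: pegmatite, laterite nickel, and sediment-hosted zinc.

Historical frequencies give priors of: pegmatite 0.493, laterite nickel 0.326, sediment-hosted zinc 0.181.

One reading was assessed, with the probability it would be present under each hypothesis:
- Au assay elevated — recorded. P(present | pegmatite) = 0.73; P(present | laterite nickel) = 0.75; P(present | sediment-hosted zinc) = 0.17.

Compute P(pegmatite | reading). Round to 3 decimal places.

By Bayes' rule, the unnormalized weight for each hypothesis is prior × likelihood:
  pegmatite: 0.493 × 0.73 = 0.35989
  laterite nickel: 0.326 × 0.75 = 0.2445
  sediment-hosted zinc: 0.181 × 0.17 = 0.03077
The unnormalized weights sum to 0.63516.
P(pegmatite | evidence) = 0.35989 / 0.63516 ≈ 0.567.

0.567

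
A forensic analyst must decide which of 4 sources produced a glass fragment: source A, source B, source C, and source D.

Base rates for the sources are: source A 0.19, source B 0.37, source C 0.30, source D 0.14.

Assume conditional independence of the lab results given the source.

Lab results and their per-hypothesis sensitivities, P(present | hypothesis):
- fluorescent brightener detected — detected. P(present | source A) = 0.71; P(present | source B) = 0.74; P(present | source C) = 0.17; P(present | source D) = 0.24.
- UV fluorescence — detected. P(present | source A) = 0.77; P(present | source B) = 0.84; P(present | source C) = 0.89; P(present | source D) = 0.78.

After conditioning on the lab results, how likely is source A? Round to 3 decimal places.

0.256

By Bayes' rule with conditional independence, the unnormalized weight for each hypothesis is prior × ∏ likelihoods:
  source A: 0.19 × 0.71 × 0.77 = 0.10387
  source B: 0.37 × 0.74 × 0.84 = 0.22999
  source C: 0.30 × 0.17 × 0.89 = 0.04539
  source D: 0.14 × 0.24 × 0.78 = 0.026208
The unnormalized weights sum to 0.40546.
P(source A | evidence) = 0.10387 / 0.40546 ≈ 0.256.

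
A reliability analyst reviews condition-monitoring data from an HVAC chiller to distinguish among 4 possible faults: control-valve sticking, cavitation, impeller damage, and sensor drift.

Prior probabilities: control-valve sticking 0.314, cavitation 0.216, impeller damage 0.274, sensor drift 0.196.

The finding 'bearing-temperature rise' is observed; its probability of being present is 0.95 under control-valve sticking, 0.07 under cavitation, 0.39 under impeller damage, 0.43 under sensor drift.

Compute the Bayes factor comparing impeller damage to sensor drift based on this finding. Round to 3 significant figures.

Likelihood of this finding under each hypothesis:
  impeller damage: 0.39
  sensor drift: 0.43
Bayes factor = 0.39 / 0.43 ≈ 0.907

0.907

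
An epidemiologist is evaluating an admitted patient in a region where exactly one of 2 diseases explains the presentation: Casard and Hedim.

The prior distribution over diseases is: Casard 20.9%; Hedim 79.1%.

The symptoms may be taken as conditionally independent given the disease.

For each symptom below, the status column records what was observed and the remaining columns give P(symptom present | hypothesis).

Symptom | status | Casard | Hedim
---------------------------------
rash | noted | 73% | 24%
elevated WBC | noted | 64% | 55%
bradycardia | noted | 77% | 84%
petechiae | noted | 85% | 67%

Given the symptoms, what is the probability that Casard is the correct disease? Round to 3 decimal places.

0.521

Multiply each prior by the joint likelihood of the symptom pattern:
  Casard: 0.209 × 0.73 × 0.64 × 0.77 × 0.85 = 0.063909
  Hedim: 0.791 × 0.24 × 0.55 × 0.84 × 0.67 = 0.058763
Normalizing constant Z = 0.063909 + 0.058763 = 0.12267.
P(Casard | evidence) = 0.063909 / 0.12267 ≈ 0.521.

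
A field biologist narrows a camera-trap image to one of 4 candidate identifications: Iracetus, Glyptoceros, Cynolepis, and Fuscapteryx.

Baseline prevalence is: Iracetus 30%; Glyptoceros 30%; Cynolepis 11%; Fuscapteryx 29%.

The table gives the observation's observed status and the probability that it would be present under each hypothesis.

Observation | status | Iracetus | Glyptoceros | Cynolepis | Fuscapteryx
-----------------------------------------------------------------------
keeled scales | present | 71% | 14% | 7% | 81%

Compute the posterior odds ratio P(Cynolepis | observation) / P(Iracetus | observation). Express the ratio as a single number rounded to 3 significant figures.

0.0362

Unnormalized posterior weight (prior times the observation likelihood) for each of the two hypotheses:
  Cynolepis: 0.11 × 0.07 = 0.0077
  Iracetus: 0.30 × 0.71 = 0.213
Posterior odds = 0.0077 / 0.213 ≈ 0.0362.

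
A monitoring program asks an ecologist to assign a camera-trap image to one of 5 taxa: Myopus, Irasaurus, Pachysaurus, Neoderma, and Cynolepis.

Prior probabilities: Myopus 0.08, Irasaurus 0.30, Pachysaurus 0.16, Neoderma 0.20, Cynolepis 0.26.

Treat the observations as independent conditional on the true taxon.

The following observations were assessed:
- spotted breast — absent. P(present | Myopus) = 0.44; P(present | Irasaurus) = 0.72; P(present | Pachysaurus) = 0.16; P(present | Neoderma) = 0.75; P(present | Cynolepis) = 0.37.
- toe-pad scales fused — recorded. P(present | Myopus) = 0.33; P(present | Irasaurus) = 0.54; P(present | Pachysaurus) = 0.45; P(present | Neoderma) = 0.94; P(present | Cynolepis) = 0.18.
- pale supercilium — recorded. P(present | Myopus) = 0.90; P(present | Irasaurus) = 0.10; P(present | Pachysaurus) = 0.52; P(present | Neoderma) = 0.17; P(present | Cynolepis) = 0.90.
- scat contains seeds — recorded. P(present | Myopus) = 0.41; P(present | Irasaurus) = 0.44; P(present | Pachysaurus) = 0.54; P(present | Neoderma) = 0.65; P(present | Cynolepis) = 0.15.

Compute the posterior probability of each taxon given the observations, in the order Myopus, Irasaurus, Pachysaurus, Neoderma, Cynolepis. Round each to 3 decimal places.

By Bayes' rule with conditional independence, the unnormalized weight for each hypothesis is prior × ∏ likelihoods (using 1 − P(present | H) for each absent observation):
  Myopus: 0.08 × (1 − 0.44) × 0.33 × 0.90 × 0.41 = 0.0054553
  Irasaurus: 0.30 × (1 − 0.72) × 0.54 × 0.10 × 0.44 = 0.0019958
  Pachysaurus: 0.16 × (1 − 0.16) × 0.45 × 0.52 × 0.54 = 0.016983
  Neoderma: 0.20 × (1 − 0.75) × 0.94 × 0.17 × 0.65 = 0.0051935
  Cynolepis: 0.26 × (1 − 0.37) × 0.18 × 0.90 × 0.15 = 0.0039803
Normalizing constant Z = 0.0054553 + 0.0019958 + 0.016983 + 0.0051935 + 0.0039803 = 0.033608.
P(Myopus | evidence) = 0.0054553 / 0.033608 ≈ 0.162
P(Irasaurus | evidence) = 0.0019958 / 0.033608 ≈ 0.059
P(Pachysaurus | evidence) = 0.016983 / 0.033608 ≈ 0.505
P(Neoderma | evidence) = 0.0051935 / 0.033608 ≈ 0.155
P(Cynolepis | evidence) = 0.0039803 / 0.033608 ≈ 0.118

0.162, 0.059, 0.505, 0.155, 0.118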